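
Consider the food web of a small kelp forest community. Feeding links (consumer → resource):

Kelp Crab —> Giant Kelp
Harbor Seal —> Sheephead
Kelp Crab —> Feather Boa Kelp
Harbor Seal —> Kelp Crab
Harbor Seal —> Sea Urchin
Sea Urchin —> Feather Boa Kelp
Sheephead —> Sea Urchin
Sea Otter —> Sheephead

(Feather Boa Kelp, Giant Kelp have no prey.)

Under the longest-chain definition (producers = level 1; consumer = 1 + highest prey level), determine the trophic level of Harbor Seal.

Feather Boa Kelp is a producer → level 1.
Sea Urchin eats Feather Boa Kelp → level 2.
Sheephead eats Sea Urchin → level 3.
Harbor Seal eats Sheephead (level 3); other prey at levels: Sea Urchin 2, Kelp Crab 2 → level 4.

Trophic level 4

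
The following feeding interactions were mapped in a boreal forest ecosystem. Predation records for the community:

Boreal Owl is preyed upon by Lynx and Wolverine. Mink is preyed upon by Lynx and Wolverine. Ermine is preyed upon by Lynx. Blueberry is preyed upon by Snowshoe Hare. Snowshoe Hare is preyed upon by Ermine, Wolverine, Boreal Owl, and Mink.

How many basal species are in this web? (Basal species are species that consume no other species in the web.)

1

Basal species (no prey listed): Blueberry.
Count: 1.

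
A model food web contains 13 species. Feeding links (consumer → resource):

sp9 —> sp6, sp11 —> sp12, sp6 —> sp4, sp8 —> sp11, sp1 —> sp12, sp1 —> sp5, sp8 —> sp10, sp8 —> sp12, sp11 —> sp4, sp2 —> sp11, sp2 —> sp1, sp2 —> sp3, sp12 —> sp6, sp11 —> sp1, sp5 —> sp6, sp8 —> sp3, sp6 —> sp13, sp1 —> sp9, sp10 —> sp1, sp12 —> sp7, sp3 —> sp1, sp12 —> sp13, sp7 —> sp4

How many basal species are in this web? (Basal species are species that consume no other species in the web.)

2

Basal species (no prey listed): sp13, sp4.
Count: 2.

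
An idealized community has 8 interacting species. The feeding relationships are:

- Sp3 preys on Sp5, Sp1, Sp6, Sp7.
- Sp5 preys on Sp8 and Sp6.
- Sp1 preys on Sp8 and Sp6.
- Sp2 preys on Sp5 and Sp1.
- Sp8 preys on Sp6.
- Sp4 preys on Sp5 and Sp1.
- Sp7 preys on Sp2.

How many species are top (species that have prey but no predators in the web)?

Top species (has prey, but nothing eats it): Sp4, Sp3.
Count: 2.

2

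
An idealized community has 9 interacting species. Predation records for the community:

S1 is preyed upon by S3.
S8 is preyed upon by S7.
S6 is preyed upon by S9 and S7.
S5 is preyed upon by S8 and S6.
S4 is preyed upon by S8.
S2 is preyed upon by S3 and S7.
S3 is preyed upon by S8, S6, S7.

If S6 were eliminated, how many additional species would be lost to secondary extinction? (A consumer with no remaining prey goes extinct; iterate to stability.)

Remove S6.
Round 1: S9 (all prey gone) → extinct.
No further losses. Total secondary extinctions: 1.

1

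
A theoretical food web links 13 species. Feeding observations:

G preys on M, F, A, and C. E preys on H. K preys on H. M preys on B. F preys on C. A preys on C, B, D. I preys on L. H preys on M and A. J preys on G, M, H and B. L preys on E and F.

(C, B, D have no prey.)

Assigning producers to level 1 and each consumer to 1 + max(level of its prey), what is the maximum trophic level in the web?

Producers (level 1): C, B, D.
C → A → H → E → L → I gives I level 6.
No species has a prey at level 6, so no species reaches level 7.

6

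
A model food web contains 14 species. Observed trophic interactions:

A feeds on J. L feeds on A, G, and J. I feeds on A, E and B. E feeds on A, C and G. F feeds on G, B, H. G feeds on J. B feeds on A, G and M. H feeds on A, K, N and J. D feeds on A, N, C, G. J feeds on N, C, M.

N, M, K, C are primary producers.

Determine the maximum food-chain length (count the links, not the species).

One longest chain: N → J → A → B → F.
It has 5 species and 4 links.

4 links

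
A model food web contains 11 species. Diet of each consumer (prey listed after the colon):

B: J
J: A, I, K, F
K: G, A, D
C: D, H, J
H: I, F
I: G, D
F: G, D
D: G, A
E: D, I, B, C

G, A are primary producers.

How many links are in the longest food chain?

5 links

One longest chain: G → D → I → J → B → E.
It has 6 species and 5 links.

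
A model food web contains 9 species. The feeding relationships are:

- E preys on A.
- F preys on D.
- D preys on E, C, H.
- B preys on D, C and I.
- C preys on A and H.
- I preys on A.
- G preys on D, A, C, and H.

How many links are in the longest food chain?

One longest chain: A → E → D → G.
It has 4 species and 3 links.

3 links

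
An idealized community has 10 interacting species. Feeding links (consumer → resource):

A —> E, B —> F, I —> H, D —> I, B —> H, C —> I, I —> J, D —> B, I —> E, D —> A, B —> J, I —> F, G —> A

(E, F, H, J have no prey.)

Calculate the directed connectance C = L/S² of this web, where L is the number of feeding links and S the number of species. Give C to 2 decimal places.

The web has S = 10 species and L = 13 feeding links.
C = L / S² = 13 / 100 = 0.1300 ≈ 0.13.

C = 0.13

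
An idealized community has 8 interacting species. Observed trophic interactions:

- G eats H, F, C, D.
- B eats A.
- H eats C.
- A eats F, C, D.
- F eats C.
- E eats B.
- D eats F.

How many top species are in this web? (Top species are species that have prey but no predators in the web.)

2

Top species (has prey, but nothing eats it): G, E.
Count: 2.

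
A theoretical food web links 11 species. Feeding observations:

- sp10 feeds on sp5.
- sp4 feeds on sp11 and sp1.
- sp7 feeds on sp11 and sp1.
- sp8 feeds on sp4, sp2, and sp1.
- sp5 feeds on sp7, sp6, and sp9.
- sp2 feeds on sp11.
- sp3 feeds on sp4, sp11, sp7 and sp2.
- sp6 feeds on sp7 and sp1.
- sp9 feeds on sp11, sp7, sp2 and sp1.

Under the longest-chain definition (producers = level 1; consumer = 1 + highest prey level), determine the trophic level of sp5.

sp11 is a producer → level 1.
sp7 eats sp11 (level 1); other prey at levels: sp1 1 → level 2.
sp9 eats sp7 (level 2); other prey at levels: sp11 1, sp1 1, sp2 2 → level 3.
sp5 eats sp9 (level 3); other prey at levels: sp7 2, sp6 3 → level 4.

Trophic level 4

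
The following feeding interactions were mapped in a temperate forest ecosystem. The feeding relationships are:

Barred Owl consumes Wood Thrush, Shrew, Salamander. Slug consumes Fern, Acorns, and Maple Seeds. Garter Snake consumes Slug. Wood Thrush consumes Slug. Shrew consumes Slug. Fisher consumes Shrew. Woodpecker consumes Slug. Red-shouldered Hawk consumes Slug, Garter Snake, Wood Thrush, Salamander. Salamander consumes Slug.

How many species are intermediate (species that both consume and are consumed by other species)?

Intermediate species (has both prey and predators): Slug, Shrew, Garter Snake, Wood Thrush, Salamander.
Count: 5.

5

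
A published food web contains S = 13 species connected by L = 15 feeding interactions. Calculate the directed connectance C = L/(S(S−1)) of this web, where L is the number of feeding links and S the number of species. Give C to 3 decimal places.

C = 0.096

The web has S = 13 species and L = 15 feeding links.
C = L / (S(S−1)) = 15 / 156 = 0.0962 ≈ 0.096.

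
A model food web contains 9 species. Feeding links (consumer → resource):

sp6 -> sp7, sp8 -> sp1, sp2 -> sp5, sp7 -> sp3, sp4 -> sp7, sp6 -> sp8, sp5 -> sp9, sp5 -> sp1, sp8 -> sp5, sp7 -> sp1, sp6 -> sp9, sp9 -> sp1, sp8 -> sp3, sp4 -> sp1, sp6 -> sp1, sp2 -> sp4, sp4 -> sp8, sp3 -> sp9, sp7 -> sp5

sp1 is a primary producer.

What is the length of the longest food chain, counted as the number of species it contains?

One longest chain: sp1 → sp9 → sp5 → sp7 → sp4 → sp2.
It has 6 species and 5 links.

6 species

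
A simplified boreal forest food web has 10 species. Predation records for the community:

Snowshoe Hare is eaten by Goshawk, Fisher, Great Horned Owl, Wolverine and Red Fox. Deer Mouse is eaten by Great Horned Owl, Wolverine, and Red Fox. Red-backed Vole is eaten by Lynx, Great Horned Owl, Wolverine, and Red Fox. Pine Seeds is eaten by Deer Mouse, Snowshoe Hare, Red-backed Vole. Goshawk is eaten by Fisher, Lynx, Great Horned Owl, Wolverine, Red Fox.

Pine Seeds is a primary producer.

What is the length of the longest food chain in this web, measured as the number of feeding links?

3 links

One longest chain: Pine Seeds → Snowshoe Hare → Goshawk → Wolverine.
It has 4 species and 3 links.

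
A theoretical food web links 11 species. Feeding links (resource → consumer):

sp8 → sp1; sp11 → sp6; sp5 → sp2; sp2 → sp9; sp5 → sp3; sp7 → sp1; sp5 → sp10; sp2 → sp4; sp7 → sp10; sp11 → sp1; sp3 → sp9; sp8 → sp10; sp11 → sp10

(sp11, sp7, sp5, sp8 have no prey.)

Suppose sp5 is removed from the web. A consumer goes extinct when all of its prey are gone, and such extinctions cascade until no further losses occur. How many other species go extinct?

Remove sp5.
Round 1: sp2 (all prey gone), sp3 (all prey gone) → extinct.
Round 2: sp9 (all prey gone), sp4 (all prey gone) → extinct.
No further losses. Total secondary extinctions: 4.

4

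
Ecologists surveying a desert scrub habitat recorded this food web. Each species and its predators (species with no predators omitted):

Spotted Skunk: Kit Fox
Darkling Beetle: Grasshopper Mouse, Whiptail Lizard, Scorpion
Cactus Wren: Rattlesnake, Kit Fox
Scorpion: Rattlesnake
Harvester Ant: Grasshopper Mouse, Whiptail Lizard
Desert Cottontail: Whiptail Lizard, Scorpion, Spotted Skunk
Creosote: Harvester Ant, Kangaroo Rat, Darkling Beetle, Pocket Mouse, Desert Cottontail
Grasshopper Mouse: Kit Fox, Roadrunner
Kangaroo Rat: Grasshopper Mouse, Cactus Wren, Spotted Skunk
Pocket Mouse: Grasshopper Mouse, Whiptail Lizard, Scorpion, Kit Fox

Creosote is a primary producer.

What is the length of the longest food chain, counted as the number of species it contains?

4 species

One longest chain: Creosote → Darkling Beetle → Scorpion → Rattlesnake.
It has 4 species and 3 links.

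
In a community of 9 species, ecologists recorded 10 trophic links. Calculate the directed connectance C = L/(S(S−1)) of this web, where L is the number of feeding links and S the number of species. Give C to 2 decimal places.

C = 0.14

The web has S = 9 species and L = 10 feeding links.
C = L / (S(S−1)) = 10 / 72 = 0.1389 ≈ 0.14.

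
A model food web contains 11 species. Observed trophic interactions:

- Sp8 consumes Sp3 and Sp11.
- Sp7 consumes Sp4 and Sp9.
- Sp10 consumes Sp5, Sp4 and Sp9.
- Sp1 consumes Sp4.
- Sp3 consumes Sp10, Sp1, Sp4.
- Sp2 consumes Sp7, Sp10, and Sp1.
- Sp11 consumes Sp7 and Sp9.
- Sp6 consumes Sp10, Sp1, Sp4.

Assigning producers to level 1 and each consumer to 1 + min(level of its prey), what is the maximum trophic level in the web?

3

Producers (level 1): Sp5, Sp4, Sp9.
Following each consumer down to its lowest-level prey: Sp9 → Sp11 → Sp8 (levels 1 through 3).
All prey of Sp8 (Sp11 2, Sp3 2) are at level 2 or above, so Sp8 is at level 1 + 2 = 3.
Every consumer has at least one prey at level 2 or below, so none exceeds level 3.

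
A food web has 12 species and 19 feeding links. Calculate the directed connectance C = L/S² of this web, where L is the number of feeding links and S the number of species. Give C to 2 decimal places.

The web has S = 12 species and L = 19 feeding links.
C = L / S² = 19 / 144 = 0.1319 ≈ 0.13.

C = 0.13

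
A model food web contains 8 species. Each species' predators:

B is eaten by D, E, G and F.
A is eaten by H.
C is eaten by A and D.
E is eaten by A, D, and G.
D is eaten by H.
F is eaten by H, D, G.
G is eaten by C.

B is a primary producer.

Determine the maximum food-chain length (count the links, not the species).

5 links

One longest chain: B → E → G → C → A → H.
It has 6 species and 5 links.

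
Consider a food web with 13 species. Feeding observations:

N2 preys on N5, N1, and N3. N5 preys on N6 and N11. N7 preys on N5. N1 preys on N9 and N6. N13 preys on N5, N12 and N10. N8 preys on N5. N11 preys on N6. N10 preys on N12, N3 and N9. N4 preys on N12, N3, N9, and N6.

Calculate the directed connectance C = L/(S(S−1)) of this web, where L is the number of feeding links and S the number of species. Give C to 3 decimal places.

C = 0.128

The web has S = 13 species and L = 20 feeding links.
C = L / (S(S−1)) = 20 / 156 = 0.1282 ≈ 0.128.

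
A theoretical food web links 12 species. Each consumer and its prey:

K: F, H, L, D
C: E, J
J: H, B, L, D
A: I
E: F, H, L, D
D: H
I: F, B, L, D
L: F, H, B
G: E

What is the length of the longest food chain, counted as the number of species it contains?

4 species

One longest chain: F → L → J → C.
It has 4 species and 3 links.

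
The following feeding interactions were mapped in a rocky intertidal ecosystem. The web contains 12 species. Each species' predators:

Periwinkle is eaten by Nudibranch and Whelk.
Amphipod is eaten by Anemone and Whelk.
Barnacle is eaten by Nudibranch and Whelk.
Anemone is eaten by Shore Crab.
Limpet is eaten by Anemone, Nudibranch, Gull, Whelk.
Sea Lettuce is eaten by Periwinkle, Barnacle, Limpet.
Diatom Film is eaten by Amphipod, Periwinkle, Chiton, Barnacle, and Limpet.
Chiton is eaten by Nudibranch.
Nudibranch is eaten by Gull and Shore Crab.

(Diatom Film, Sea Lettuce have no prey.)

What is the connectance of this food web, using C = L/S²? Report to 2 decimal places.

The web has S = 12 species and L = 22 feeding links.
C = L / S² = 22 / 144 = 0.1528 ≈ 0.15.

C = 0.15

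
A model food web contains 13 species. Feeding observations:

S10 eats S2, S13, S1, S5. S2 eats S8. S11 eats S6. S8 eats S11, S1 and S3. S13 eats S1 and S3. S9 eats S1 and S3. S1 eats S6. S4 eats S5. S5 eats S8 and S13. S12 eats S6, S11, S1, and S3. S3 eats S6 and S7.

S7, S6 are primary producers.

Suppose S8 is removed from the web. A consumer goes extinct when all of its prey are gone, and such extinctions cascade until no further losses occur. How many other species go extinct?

Remove S8.
Round 1: S2 (all prey gone) → extinct.
No further losses. Total secondary extinctions: 1.

1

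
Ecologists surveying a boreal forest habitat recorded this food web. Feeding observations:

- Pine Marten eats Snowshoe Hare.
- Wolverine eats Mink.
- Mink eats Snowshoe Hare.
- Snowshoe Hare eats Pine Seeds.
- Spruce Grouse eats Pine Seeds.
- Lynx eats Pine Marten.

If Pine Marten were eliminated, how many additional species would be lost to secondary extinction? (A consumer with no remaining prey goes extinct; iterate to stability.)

1

Remove Pine Marten.
Round 1: Lynx (all prey gone) → extinct.
No further losses. Total secondary extinctions: 1.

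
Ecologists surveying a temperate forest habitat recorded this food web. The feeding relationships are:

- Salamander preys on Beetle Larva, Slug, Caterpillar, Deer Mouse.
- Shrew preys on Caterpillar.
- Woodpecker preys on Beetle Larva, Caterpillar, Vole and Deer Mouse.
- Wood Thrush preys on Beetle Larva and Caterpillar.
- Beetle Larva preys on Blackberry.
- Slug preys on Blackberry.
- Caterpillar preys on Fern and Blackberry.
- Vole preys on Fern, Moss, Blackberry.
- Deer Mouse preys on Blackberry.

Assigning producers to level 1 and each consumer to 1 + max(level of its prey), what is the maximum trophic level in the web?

3

Producers (level 1): Moss, Fern, Blackberry.
Fern → Caterpillar → Shrew gives Shrew level 3.
No species has a prey at level 3, so no species reaches level 4.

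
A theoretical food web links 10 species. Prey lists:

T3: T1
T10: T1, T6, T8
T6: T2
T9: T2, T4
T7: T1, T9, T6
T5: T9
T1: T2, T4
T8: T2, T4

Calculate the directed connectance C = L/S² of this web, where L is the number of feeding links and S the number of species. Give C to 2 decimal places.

C = 0.15

The web has S = 10 species and L = 15 feeding links.
C = L / S² = 15 / 100 = 0.1500 ≈ 0.15.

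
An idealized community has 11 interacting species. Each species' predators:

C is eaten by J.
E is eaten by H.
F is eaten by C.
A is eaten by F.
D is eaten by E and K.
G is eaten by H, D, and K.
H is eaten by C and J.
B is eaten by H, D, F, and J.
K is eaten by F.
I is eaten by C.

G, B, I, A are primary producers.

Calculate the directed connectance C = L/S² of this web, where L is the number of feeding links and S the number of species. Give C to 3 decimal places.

C = 0.140

The web has S = 11 species and L = 17 feeding links.
C = L / S² = 17 / 121 = 0.1405 ≈ 0.140.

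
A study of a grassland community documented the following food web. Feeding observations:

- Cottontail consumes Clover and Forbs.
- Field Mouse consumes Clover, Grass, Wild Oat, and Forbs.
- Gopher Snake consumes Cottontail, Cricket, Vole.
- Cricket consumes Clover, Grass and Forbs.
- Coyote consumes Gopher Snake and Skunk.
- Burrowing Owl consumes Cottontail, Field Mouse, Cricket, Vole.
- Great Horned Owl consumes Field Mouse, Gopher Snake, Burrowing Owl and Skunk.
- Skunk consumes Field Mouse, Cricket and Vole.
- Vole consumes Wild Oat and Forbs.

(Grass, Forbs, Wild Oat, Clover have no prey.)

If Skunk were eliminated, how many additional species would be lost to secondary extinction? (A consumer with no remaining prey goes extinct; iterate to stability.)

Remove Skunk.
Every predator of it retains at least one other prey: Coyote still has Gopher Snake; Great Horned Owl still has Field Mouse, Gopher Snake, Burrowing Owl.
No consumer loses all prey, so no secondary extinctions occur.

0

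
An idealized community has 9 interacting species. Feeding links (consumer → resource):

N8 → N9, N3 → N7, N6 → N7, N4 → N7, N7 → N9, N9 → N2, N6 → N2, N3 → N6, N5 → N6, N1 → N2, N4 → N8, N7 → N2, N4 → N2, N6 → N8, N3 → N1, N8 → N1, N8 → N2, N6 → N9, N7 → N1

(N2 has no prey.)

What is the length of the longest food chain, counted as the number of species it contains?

One longest chain: N2 → N1 → N8 → N6 → N3.
It has 5 species and 4 links.

5 species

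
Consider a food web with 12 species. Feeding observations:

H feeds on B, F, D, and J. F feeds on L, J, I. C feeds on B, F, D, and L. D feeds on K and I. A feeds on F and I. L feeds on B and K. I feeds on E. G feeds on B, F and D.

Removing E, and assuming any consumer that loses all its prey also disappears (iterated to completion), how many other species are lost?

1

Remove E.
Round 1: I (all prey gone) → extinct.
No further losses. Total secondary extinctions: 1.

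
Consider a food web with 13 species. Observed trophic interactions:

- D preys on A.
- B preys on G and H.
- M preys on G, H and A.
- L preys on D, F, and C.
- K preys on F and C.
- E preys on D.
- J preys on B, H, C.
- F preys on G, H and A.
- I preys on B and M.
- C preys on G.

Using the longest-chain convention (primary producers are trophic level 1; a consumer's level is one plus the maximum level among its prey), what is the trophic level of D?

Trophic level 2

A is a producer → level 1.
D eats A → level 2.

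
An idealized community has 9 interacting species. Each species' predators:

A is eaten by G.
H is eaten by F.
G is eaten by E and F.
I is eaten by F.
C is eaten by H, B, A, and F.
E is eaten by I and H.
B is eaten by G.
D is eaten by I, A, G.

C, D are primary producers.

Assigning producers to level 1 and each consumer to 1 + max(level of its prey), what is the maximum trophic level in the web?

Producers (level 1): C, D.
C → B → G → E → I → F gives F level 6.
No species has a prey at level 6, so no species reaches level 7.

6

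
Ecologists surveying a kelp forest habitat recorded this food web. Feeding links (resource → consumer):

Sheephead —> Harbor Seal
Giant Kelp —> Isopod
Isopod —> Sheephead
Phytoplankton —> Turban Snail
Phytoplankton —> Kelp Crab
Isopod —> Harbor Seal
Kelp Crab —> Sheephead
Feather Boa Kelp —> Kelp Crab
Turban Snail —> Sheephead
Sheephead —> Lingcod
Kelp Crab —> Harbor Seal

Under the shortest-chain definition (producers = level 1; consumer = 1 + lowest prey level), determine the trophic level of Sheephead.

Giant Kelp is a producer → level 1.
Isopod eats Giant Kelp → level 2.
Sheephead eats Isopod → level 3.
No prey of Sheephead is below level 2, so 3 is the minimum.

Trophic level 3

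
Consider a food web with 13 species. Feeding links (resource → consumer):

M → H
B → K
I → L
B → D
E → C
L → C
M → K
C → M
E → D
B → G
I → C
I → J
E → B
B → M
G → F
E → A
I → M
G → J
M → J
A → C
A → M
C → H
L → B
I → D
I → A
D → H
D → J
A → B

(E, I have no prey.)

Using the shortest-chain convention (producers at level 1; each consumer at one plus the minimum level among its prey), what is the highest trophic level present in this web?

Producers (level 1): E, I.
Following each consumer down to its lowest-level prey: E → B → G → F (levels 1 through 4).
All prey of F (G 3) are at level 3 or above, so F is at level 1 + 3 = 4.
Every consumer has at least one prey at level 3 or below, so none exceeds level 4.

4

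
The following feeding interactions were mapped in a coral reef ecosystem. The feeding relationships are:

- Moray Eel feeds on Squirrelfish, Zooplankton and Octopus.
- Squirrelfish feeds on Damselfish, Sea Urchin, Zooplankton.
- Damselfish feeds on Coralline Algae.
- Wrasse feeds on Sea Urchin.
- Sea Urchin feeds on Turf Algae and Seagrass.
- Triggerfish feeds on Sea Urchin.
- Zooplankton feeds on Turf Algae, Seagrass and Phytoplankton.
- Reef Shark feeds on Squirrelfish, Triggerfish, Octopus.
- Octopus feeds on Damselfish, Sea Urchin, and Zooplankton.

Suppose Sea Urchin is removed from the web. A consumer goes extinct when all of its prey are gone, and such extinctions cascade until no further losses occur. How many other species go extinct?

Remove Sea Urchin.
Round 1: Wrasse (all prey gone), Triggerfish (all prey gone) → extinct.
No further losses. Total secondary extinctions: 2.

2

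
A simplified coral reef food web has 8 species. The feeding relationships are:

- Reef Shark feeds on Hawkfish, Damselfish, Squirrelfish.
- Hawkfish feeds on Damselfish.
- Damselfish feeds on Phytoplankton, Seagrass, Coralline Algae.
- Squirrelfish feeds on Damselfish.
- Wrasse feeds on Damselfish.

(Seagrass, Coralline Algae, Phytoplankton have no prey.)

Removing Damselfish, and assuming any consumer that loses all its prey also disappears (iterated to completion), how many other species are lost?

Remove Damselfish.
Round 1: Wrasse (all prey gone), Squirrelfish (all prey gone), Hawkfish (all prey gone) → extinct.
Round 2: Reef Shark (all prey gone) → extinct.
No further losses. Total secondary extinctions: 4.

4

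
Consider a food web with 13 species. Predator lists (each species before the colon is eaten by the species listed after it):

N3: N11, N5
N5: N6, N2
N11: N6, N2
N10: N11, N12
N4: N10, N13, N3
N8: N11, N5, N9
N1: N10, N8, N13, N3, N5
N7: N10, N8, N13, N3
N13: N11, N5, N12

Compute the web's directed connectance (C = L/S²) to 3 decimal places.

The web has S = 13 species and L = 26 feeding links.
C = L / S² = 26 / 169 = 0.1538 ≈ 0.154.

C = 0.154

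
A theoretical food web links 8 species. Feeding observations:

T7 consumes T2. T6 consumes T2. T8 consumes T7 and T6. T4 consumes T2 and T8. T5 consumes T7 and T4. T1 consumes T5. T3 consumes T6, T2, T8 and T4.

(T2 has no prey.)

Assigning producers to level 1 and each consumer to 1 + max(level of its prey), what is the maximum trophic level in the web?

6

Producers (level 1): T2.
T2 → T6 → T8 → T4 → T5 → T1 gives T1 level 6.
No species has a prey at level 6, so no species reaches level 7.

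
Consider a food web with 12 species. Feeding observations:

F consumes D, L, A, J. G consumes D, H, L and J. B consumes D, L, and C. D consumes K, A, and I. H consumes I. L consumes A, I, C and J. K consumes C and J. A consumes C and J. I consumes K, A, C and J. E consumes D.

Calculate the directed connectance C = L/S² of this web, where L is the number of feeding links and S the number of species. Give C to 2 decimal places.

The web has S = 12 species and L = 28 feeding links.
C = L / S² = 28 / 144 = 0.1944 ≈ 0.19.

C = 0.19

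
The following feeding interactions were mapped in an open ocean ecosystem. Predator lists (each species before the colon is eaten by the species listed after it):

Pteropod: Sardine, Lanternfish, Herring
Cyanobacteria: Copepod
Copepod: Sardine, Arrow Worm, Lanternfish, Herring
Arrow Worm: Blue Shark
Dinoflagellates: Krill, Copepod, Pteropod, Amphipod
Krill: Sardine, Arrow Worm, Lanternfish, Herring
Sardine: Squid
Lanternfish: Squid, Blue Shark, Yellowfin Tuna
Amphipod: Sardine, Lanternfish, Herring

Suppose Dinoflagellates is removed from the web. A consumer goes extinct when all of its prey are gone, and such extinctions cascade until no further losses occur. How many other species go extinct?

Remove Dinoflagellates.
Round 1: Krill (all prey gone), Pteropod (all prey gone), Amphipod (all prey gone) → extinct.
No further losses. Total secondary extinctions: 3.

3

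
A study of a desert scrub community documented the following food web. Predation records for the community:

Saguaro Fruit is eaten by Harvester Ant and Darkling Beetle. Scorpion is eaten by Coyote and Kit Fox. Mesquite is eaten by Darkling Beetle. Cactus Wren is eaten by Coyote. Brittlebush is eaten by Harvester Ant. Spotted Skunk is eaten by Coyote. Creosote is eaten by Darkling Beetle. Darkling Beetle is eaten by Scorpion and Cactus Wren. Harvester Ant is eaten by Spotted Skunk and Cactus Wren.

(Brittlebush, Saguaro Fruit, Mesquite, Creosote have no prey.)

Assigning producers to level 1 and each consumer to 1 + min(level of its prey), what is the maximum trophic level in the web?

Producers (level 1): Brittlebush, Saguaro Fruit, Mesquite, Creosote.
Following each consumer down to its lowest-level prey: Brittlebush → Harvester Ant → Cactus Wren → Coyote (levels 1 through 4).
All prey of Coyote (Cactus Wren 3, Scorpion 3, Spotted Skunk 3) are at level 3 or above, so Coyote is at level 1 + 3 = 4.
Every consumer has at least one prey at level 3 or below, so none exceeds level 4.

4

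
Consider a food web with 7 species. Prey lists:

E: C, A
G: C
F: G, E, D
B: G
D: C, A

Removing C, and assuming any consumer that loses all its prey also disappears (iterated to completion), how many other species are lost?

Remove C.
Round 1: G (all prey gone) → extinct.
Round 2: B (all prey gone) → extinct.
No further losses. Total secondary extinctions: 2.

2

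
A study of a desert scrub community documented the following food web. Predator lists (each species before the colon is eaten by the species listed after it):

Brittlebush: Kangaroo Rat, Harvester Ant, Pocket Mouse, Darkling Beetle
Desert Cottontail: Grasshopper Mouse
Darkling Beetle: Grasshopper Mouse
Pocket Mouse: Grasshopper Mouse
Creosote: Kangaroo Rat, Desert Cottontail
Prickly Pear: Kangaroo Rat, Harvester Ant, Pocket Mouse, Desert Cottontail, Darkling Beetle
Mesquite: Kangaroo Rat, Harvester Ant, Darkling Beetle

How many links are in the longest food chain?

2 links

One longest chain: Brittlebush → Darkling Beetle → Grasshopper Mouse.
It has 3 species and 2 links.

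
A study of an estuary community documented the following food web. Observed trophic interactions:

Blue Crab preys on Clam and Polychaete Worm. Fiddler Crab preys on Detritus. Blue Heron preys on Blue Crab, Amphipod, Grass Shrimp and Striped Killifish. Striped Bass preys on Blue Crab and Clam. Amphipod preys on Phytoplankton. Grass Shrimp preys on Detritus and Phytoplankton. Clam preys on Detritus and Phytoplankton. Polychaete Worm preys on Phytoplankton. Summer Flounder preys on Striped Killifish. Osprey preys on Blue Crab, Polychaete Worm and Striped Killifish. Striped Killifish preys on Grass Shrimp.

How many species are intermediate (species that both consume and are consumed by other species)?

6

Intermediate species (has both prey and predators): Clam, Grass Shrimp, Amphipod, Polychaete Worm, Blue Crab, Striped Killifish.
Count: 6.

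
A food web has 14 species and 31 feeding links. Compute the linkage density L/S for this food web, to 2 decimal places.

L/S = 2.21

There are L = 31 links among S = 14 species.
L/S = 31/14 = 2.2143 ≈ 2.21.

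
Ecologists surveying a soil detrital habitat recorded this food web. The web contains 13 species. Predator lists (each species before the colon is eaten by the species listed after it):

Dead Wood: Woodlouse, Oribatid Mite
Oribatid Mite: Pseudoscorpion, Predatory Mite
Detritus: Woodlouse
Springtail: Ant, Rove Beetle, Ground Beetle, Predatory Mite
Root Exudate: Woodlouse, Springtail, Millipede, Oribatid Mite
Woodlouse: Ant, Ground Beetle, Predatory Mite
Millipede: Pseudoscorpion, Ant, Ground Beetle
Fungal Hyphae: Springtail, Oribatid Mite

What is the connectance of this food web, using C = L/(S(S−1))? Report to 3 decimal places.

C = 0.135

The web has S = 13 species and L = 21 feeding links.
C = L / (S(S−1)) = 21 / 156 = 0.1346 ≈ 0.135.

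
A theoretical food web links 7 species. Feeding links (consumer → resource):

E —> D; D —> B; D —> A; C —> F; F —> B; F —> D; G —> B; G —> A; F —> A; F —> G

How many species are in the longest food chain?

One longest chain: B → D → F → C.
It has 4 species and 3 links.

4 species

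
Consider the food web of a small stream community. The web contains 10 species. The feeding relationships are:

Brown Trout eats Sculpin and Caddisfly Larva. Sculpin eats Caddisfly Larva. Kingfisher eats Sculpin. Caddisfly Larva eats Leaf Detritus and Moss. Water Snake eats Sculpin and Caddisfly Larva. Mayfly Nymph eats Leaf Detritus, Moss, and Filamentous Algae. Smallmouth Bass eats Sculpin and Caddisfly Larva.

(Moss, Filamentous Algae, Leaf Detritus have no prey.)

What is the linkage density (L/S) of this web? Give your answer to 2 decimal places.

There are L = 13 links among S = 10 species.
L/S = 13/10 = 1.3000 ≈ 1.30.

L/S = 1.30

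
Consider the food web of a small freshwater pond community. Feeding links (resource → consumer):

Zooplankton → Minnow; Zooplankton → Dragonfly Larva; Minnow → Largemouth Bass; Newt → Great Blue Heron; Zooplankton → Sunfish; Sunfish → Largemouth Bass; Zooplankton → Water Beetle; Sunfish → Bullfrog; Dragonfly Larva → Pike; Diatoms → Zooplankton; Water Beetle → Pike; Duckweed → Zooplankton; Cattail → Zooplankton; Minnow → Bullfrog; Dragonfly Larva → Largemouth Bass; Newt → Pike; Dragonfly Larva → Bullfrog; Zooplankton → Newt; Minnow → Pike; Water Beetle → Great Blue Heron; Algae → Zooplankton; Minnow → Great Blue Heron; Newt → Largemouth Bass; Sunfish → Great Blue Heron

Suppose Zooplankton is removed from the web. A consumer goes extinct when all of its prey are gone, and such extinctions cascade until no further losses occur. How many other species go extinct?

9

Remove Zooplankton.
Round 1: Water Beetle (all prey gone), Sunfish (all prey gone), Minnow (all prey gone), Dragonfly Larva (all prey gone), Newt (all prey gone) → extinct.
Round 2: Pike (all prey gone), Largemouth Bass (all prey gone), Bullfrog (all prey gone), Great Blue Heron (all prey gone) → extinct.
No further losses. Total secondary extinctions: 9.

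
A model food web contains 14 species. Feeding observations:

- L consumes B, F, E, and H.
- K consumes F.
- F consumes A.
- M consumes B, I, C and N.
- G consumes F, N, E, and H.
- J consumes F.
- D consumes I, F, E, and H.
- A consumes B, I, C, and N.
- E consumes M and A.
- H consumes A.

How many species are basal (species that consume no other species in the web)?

Basal species (no prey listed): C, N, B, I.
Count: 4.

4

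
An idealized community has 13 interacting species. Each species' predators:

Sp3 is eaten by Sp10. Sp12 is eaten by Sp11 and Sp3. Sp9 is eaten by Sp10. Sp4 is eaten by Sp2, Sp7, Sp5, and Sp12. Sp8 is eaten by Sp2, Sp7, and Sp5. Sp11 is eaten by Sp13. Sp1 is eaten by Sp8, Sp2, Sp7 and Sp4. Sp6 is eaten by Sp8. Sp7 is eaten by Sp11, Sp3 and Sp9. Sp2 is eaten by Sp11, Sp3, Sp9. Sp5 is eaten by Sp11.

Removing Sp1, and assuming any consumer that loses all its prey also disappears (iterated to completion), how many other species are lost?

2

Remove Sp1.
Round 1: Sp4 (all prey gone) → extinct.
Round 2: Sp12 (all prey gone) → extinct.
No further losses. Total secondary extinctions: 2.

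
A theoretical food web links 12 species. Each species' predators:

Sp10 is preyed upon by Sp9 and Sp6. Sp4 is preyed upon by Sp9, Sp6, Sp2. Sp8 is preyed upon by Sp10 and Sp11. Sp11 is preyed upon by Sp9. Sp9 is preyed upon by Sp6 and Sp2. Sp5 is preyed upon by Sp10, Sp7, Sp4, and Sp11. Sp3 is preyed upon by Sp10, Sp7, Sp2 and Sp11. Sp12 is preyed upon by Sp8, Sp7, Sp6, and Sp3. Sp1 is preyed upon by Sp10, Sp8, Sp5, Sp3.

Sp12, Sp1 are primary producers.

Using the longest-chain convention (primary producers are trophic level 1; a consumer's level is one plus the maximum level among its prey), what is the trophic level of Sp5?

Sp1 is a producer → level 1.
Sp5 eats Sp1 → level 2.

Trophic level 2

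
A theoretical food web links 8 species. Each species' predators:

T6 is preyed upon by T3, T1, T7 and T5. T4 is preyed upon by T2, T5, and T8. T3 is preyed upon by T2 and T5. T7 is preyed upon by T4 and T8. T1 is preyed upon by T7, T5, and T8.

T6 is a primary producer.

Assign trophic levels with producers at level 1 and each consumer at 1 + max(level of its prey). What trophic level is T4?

T6 is a producer → level 1.
T1 eats T6 → level 2.
T7 eats T1 (level 2); other prey at levels: T6 1 → level 3.
T4 eats T7 → level 4.

Trophic level 4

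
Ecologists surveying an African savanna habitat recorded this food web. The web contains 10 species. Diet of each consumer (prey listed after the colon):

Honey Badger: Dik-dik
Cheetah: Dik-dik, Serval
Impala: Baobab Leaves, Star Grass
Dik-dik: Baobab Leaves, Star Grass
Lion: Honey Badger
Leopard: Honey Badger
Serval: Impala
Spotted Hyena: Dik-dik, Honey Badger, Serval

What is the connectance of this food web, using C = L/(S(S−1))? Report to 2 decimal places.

The web has S = 10 species and L = 13 feeding links.
C = L / (S(S−1)) = 13 / 90 = 0.1444 ≈ 0.14.

C = 0.14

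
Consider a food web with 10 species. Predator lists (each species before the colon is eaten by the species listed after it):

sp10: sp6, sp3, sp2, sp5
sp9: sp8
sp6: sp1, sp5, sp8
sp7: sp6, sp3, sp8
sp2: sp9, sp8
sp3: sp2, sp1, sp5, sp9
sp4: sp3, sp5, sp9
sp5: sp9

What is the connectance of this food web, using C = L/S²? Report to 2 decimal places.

C = 0.21

The web has S = 10 species and L = 21 feeding links.
C = L / S² = 21 / 100 = 0.2100 ≈ 0.21.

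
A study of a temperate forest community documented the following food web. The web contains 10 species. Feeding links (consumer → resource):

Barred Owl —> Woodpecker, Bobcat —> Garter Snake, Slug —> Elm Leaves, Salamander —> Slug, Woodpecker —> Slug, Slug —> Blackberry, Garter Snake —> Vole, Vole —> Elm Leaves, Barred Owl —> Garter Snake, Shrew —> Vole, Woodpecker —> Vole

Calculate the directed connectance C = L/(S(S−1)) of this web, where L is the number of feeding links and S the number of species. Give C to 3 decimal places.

The web has S = 10 species and L = 11 feeding links.
C = L / (S(S−1)) = 11 / 90 = 0.1222 ≈ 0.122.

C = 0.122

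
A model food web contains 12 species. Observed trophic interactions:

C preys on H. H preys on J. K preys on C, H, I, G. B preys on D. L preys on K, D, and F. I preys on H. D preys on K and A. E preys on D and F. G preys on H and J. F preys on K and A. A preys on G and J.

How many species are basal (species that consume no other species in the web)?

Basal species (no prey listed): J.
Count: 1.

1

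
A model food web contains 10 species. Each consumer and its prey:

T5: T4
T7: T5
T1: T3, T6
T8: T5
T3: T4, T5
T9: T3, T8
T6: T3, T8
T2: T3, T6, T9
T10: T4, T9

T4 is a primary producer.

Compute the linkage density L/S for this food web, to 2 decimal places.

There are L = 16 links among S = 10 species.
L/S = 16/10 = 1.6000 ≈ 1.60.

L/S = 1.60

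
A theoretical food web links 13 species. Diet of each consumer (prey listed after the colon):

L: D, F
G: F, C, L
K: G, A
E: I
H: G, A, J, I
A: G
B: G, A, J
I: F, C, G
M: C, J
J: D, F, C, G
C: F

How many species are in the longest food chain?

5 species

One longest chain: F → C → G → A → H.
It has 5 species and 4 links.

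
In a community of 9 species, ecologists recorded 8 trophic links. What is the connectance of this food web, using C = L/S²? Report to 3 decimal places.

C = 0.099

The web has S = 9 species and L = 8 feeding links.
C = L / S² = 8 / 81 = 0.0988 ≈ 0.099.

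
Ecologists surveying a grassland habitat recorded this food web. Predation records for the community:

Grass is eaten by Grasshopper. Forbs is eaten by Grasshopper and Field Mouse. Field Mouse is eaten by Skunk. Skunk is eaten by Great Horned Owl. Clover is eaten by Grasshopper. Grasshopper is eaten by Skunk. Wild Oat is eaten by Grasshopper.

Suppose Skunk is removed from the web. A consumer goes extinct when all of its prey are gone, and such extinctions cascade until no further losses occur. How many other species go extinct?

Remove Skunk.
Round 1: Great Horned Owl (all prey gone) → extinct.
No further losses. Total secondary extinctions: 1.

1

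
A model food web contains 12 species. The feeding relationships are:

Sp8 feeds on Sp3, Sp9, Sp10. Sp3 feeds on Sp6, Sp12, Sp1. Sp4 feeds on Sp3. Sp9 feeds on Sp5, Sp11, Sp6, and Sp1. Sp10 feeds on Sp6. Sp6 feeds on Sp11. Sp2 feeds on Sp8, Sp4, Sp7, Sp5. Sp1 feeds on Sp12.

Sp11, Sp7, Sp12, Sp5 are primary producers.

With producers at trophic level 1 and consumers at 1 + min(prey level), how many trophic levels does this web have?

Producers (level 1): Sp11, Sp7, Sp12, Sp5.
Following each consumer down to its lowest-level prey: Sp11 → Sp9 → Sp8 (levels 1 through 3).
All prey of Sp8 (Sp9 2, Sp3 2, Sp10 3) are at level 2 or above, so Sp8 is at level 1 + 2 = 3.
Every consumer has at least one prey at level 2 or below, so none exceeds level 3.

3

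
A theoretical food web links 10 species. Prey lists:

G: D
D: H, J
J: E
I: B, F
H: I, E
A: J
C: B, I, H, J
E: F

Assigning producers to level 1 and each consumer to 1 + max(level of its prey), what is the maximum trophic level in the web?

Producers (level 1): B, F.
B → I → H → D → G gives G level 5.
No species has a prey at level 5, so no species reaches level 6.

5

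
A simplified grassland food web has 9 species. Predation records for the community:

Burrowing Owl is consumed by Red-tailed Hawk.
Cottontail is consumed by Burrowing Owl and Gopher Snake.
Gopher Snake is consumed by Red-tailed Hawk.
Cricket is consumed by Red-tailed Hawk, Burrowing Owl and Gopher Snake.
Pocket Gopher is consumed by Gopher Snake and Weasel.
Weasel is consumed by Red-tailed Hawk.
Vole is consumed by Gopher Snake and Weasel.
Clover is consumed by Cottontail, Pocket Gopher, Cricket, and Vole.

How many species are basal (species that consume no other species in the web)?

1

Basal species (no prey listed): Clover.
Count: 1.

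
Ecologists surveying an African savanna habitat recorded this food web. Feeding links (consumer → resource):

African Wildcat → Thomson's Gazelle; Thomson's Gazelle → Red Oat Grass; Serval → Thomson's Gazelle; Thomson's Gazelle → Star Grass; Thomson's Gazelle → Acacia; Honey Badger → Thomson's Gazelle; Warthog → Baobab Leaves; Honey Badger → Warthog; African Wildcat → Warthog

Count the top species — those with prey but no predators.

Top species (has prey, but nothing eats it): African Wildcat, Honey Badger, Serval.
Count: 3.

3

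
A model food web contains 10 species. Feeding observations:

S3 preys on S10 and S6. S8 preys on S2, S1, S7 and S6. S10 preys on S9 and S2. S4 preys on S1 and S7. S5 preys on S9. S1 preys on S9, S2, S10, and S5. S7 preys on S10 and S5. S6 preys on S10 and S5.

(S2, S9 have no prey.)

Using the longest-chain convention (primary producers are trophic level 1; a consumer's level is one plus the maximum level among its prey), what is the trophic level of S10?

S2 is a producer → level 1.
S10 eats S2 (level 1); other prey at levels: S9 1 → level 2.

Trophic level 2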